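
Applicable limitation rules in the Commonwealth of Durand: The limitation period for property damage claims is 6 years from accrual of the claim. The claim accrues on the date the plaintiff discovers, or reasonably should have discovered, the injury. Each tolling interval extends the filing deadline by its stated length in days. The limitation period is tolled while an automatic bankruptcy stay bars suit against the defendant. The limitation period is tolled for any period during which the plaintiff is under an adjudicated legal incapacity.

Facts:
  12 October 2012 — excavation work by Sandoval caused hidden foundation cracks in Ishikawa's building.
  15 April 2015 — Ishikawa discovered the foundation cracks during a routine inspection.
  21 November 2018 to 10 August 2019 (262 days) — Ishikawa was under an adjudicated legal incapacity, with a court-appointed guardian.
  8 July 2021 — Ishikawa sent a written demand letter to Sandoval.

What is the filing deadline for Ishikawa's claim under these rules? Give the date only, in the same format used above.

The claim did not accrue until Ishikawa discovered the injury on 15 April 2015; the 12 October 2012 act date does not start the clock under the stated rule.
6 years from 15 April 2015 is 15 April 2021.
The plaintiff's legal incapacity from 21 November 2018 to 10 August 2019 tolled the period for 262 days, extending the deadline to 2 January 2022.
None of the other events listed affects the running of the period under the stated rules.

2 January 2022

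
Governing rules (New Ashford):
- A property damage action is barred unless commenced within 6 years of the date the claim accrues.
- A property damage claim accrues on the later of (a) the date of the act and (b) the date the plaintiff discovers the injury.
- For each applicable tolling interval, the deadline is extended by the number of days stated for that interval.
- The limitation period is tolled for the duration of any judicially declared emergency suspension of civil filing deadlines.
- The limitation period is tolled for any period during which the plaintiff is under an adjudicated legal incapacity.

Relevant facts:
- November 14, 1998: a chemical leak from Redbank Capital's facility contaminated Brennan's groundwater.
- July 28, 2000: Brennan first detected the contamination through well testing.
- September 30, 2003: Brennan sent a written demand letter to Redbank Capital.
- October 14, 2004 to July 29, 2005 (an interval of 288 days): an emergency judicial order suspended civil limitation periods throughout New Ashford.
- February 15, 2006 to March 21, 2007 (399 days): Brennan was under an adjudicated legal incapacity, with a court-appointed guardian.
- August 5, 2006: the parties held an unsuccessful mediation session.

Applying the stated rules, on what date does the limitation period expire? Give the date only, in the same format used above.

June 14, 2008

Because discovery on July 28, 2000 post-dates the November 14, 1998 act, accrual under the later-of rule falls on July 28, 2000.
Adding the 6 years base period to July 28, 2000 gives a deadline of July 28, 2006, before any tolling.
Because the emergency suspension of filing deadlines ran from October 14, 2004 to July 29, 2005, the deadline is extended by 288 days to May 12, 2007.
Because the plaintiff's legal incapacity ran from February 15, 2006 to March 21, 2007, the deadline is extended by 399 days to June 14, 2008.
Nothing else in the chronology tolls or restarts the period.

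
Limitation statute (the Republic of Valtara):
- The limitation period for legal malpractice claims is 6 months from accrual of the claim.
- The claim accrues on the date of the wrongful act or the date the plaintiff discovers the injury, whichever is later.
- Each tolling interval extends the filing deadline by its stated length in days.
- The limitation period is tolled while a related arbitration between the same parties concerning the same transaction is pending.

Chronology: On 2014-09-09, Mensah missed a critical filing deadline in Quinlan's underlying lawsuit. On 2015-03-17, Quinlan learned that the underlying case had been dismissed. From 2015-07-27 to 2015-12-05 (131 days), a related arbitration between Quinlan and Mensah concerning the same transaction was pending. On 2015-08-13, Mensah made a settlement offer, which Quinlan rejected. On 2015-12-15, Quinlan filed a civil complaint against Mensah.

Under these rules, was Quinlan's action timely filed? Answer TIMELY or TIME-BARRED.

TIMELY

The claim accrued on 2015-03-17 — the later of the 2014-09-09 act and the 2015-03-17 discovery.
The untolled deadline — 6 months after 2015-03-17 — is 2015-09-17.
Because the pending related arbitration ran from 2015-07-27 to 2015-12-05, the deadline is extended by 131 days to 2016-01-26.
The other events in the timeline have no effect on the limitation period under the stated rules.
The 2015-12-15 filing precedes the 2016-01-26 deadline; the claim is timely.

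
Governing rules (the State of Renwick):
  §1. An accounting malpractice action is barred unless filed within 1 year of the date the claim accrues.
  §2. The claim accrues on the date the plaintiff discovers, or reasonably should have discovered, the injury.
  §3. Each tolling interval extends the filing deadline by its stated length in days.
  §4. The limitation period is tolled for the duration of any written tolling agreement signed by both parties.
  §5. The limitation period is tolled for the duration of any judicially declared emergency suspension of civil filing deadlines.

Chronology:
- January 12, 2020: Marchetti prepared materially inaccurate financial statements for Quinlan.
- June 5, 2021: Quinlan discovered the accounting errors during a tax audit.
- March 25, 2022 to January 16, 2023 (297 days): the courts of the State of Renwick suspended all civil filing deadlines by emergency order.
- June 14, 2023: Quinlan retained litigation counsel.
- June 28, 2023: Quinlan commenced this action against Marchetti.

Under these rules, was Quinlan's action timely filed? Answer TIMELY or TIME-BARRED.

Under the discovery rule, the claim accrued on June 5, 2021, when Quinlan discovered the injury — not on the January 12, 2020 date of the underlying act.
Adding the 1 year base period to June 5, 2021 gives a deadline of June 5, 2022, before any tolling.
The emergency suspension of filing deadlines from March 25, 2022 to January 16, 2023 tolled the period for 297 days, extending the deadline to March 29, 2023.
The other events in the timeline have no effect on the limitation period under the stated rules.
Quinlan filed on June 28, 2023, after the March 29, 2023 deadline, so the action is time-barred.

TIME-BARRED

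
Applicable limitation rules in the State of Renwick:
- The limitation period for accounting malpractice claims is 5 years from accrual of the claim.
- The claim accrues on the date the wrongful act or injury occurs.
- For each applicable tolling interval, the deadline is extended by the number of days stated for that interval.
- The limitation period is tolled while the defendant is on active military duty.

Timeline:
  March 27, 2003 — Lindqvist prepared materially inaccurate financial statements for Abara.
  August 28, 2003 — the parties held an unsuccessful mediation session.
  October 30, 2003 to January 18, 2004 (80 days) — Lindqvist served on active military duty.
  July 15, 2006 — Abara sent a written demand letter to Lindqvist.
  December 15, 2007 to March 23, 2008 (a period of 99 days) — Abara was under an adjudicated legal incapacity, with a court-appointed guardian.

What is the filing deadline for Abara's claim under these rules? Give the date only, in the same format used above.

June 15, 2008

The claim accrued on March 27, 2003, when the wrongful act occurred.
Adding the 5 years base period to March 27, 2003 gives a deadline of March 27, 2008, before any tolling.
The period was tolled for 80 days by the defendant's active military service (October 30, 2003 to January 18, 2004), pushing the deadline to June 15, 2008.
No stated provision tolls the period for the plaintiff's incapacity, so the interval from December 15, 2007 to March 23, 2008 has no effect on the deadline.
Nothing else in the chronology tolls or restarts the period.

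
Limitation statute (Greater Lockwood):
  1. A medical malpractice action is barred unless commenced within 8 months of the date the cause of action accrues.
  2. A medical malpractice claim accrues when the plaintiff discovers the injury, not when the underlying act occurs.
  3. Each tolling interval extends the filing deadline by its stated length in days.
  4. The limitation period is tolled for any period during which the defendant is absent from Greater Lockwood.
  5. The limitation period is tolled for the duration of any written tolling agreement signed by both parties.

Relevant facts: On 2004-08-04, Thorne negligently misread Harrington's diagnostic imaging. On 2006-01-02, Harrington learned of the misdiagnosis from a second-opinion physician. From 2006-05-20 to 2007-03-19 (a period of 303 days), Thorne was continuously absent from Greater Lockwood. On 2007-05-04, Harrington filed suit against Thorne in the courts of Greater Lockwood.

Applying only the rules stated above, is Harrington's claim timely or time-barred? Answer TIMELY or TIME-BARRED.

Accrual is tied to discovery, so the period began on 2006-01-02 rather than on 2004-08-04 when the act occurred.
8 months from 2006-01-02 is 2006-09-02.
Because the defendant's absence from the jurisdiction ran from 2006-05-20 to 2007-03-19, the deadline is extended by 303 days to 2007-07-02.
The 2007-05-04 filing precedes the 2007-07-02 deadline; the claim is timely.

TIMELY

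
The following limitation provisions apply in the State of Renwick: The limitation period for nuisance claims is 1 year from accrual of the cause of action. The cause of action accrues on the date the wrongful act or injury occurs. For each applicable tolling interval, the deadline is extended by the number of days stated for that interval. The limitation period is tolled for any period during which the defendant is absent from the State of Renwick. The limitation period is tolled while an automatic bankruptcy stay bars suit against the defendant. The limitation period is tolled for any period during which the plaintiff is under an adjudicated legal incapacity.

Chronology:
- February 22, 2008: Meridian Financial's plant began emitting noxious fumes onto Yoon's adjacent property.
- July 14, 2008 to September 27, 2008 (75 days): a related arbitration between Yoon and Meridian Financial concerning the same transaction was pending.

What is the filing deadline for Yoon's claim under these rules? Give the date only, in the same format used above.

February 22, 2009

The limitation period began to run on February 22, 2008.
Adding the 1 year base period to February 22, 2008 gives a deadline of February 22, 2009, before any tolling.
Although a pending arbitration ran from July 14, 2008 to September 27, 2008, the stated rules do not make that a tolling event, so it is disregarded.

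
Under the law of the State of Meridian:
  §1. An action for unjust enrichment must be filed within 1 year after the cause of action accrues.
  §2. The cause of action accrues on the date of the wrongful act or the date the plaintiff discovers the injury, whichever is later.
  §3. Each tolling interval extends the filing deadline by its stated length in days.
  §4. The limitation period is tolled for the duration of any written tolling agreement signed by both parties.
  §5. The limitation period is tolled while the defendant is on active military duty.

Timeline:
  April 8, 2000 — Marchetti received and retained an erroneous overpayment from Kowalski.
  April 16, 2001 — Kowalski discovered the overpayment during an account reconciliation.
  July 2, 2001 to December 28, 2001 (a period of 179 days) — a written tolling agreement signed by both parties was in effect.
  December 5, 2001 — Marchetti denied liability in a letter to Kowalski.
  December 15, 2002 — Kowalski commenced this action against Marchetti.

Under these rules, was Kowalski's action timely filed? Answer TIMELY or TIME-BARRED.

TIME-BARRED

The claim accrued on April 16, 2001 — the later of the April 8, 2000 act and the April 16, 2001 discovery.
The untolled deadline — 1 year after April 16, 2001 — is April 16, 2002.
The period was tolled for 179 days by the written tolling agreement (July 2, 2001 to December 28, 2001), pushing the deadline to October 12, 2002.
Nothing else in the chronology tolls or restarts the period.
Filing on December 15, 2002 missed the October 12, 2002 deadline — the action is time-barred.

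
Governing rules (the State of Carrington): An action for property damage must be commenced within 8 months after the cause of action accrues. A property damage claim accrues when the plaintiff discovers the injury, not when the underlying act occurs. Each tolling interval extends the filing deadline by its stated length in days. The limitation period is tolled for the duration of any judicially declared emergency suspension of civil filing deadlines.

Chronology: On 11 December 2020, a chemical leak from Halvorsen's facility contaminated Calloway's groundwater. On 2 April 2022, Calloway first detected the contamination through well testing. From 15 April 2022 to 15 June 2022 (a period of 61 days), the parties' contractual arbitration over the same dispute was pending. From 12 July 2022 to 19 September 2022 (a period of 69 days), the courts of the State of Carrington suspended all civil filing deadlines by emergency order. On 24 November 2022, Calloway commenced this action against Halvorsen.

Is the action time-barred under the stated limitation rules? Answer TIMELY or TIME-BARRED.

TIMELY

The claim did not accrue until Calloway discovered the injury on 2 April 2022; the 11 December 2020 act date does not start the clock under the stated rule.
8 months from 2 April 2022 is 2 December 2022.
The period was tolled for 69 days by the emergency suspension of filing deadlines (12 July 2022 to 19 September 2022), pushing the deadline to 9 February 2023.
No stated provision tolls the period for a pending arbitration, so the interval from 15 April 2022 to 15 June 2022 has no effect on the deadline.
Calloway filed on 24 November 2022, before the 9 February 2023 deadline, so the action is timely.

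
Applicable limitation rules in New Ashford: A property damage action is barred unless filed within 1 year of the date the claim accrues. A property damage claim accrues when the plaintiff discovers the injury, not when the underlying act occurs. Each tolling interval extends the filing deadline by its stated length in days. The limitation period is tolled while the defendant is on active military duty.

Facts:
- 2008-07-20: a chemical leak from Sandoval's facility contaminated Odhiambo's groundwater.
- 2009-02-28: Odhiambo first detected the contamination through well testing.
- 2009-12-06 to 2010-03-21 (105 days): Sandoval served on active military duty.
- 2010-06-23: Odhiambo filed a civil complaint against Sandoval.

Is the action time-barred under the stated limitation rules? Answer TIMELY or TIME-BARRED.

TIME-BARRED

The claim did not accrue until Odhiambo discovered the injury on 2009-02-28; the 2008-07-20 act date does not start the clock under the stated rule.
The untolled deadline — 1 year after 2009-02-28 — is 2010-02-28.
The defendant's active military service from 2009-12-06 to 2010-03-21 tolled the period for 105 days, extending the deadline to 2010-06-13.
Filing on 2010-06-23 missed the 2010-06-13 deadline — the action is time-barred.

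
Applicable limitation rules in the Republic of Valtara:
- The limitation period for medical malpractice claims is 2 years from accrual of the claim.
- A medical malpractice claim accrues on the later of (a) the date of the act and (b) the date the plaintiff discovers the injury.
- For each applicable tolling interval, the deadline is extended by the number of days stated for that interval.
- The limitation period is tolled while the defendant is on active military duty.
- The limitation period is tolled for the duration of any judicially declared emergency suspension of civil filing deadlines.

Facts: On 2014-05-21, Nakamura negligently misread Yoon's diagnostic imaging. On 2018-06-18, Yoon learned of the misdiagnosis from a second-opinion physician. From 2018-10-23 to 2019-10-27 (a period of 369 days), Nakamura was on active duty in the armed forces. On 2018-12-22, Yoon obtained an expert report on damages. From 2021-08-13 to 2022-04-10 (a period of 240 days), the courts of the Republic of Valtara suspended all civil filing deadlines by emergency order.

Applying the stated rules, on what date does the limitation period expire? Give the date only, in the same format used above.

The claim accrued on 2018-06-18 — the later of the 2014-05-21 act and the 2018-06-18 discovery.
Adding the 2 years base period to 2018-06-18 gives a deadline of 2020-06-18, before any tolling.
Because the defendant's active military service ran from 2018-10-23 to 2019-10-27, the deadline is extended by 369 days to 2021-06-22.
The emergency suspension of filing deadlines starting 2021-08-13 came too late — the period had run on 2021-06-22 — and so does not extend the deadline.
Nothing else in the chronology tolls or restarts the period.

2021-06-22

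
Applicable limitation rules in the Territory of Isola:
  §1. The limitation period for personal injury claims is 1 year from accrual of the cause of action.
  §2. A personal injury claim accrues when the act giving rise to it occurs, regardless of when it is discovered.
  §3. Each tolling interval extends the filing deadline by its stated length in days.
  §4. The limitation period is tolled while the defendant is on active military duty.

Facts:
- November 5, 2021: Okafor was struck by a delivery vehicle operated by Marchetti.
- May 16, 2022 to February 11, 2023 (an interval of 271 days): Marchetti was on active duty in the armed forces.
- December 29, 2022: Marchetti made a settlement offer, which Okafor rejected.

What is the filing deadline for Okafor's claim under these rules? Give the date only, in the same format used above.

The limitation period began to run on November 5, 2021.
1 year from November 5, 2021 is November 5, 2022.
The period was tolled for 271 days by the defendant's active military service (May 16, 2022 to February 11, 2023), pushing the deadline to August 3, 2023.
Nothing else in the chronology tolls or restarts the period.

August 3, 2023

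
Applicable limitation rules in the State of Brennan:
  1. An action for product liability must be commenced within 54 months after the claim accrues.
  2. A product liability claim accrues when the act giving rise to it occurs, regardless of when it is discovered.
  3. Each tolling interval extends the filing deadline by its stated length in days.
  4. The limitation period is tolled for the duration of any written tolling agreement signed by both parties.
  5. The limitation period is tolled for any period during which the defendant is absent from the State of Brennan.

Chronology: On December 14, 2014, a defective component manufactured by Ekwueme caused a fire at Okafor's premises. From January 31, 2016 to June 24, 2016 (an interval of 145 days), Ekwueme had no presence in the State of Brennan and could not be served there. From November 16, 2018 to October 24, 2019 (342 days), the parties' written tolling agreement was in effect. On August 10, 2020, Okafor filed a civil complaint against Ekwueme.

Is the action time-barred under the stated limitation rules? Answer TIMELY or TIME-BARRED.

The claim accrued on December 14, 2014, the date of the act.
Adding the 54 months base period to December 14, 2014 gives a deadline of June 14, 2019, before any tolling.
Because the defendant's absence from the jurisdiction ran from January 31, 2016 to June 24, 2016, the deadline is extended by 145 days to November 6, 2019.
Because the written tolling agreement ran from November 16, 2018 to October 24, 2019, the deadline is extended by 342 days to October 13, 2020.
The August 10, 2020 filing precedes the October 13, 2020 deadline; the claim is timely.

TIMELY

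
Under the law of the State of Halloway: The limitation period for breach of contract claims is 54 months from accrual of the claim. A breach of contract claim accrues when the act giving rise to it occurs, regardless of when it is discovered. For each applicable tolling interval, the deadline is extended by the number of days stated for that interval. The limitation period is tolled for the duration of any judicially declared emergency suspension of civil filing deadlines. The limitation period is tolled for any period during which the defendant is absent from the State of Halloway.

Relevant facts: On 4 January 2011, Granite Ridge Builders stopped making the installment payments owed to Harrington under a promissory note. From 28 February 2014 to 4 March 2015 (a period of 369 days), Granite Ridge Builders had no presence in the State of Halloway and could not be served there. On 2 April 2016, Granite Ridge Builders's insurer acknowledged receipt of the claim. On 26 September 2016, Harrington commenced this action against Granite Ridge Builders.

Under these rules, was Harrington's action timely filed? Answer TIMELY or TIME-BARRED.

The limitation period began to run on 4 January 2011.
The untolled deadline — 54 months after 4 January 2011 — is 4 July 2015.
The defendant's absence from the jurisdiction from 28 February 2014 to 4 March 2015 tolled the period for 369 days, extending the deadline to 7 July 2016.
None of the other events listed affects the running of the period under the stated rules.
Filing on 26 September 2016 missed the 7 July 2016 deadline — the action is time-barred.

TIME-BARRED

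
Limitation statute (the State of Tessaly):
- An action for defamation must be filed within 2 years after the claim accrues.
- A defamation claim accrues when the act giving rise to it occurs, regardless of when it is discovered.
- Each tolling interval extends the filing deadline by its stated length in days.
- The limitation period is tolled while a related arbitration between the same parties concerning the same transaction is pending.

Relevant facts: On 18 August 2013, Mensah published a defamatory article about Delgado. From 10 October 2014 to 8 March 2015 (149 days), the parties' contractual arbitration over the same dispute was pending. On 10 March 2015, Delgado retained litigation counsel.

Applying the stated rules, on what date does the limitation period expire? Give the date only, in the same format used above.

14 January 2016

The claim accrued on 18 August 2013, when the wrongful act occurred.
2 years from 18 August 2013 is 18 August 2015.
Because the pending related arbitration ran from 10 October 2014 to 8 March 2015, the deadline is extended by 149 days to 14 January 2016.
Nothing else in the chronology tolls or restarts the period.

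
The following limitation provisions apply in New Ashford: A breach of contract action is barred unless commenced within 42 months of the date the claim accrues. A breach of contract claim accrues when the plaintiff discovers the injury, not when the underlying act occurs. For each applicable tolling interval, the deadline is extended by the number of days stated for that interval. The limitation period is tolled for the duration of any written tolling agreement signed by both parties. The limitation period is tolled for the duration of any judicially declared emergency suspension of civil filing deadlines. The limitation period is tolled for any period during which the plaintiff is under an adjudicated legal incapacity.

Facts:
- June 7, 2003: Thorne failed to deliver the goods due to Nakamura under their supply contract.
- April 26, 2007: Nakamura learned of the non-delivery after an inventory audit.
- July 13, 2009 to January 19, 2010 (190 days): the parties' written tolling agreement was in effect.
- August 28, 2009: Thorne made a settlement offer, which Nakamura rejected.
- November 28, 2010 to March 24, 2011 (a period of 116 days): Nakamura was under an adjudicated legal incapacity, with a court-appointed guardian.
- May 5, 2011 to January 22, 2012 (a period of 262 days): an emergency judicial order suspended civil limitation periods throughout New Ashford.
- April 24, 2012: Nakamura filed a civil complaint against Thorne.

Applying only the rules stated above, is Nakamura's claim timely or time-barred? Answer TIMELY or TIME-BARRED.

TIMELY

Accrual is tied to discovery, so the period began on April 26, 2007 rather than on June 7, 2003 when the act occurred.
42 months from April 26, 2007 is October 26, 2010.
Because the written tolling agreement ran from July 13, 2009 to January 19, 2010, the deadline is extended by 190 days to May 4, 2011.
Because the plaintiff's legal incapacity ran from November 28, 2010 to March 24, 2011, the deadline is extended by 116 days to August 28, 2011.
Because the emergency suspension of filing deadlines ran from May 5, 2011 to January 22, 2012, the deadline is extended by 262 days to May 16, 2012.
Nothing else in the chronology tolls or restarts the period.
Nakamura filed on April 24, 2012, before the May 16, 2012 deadline, so the action is timely.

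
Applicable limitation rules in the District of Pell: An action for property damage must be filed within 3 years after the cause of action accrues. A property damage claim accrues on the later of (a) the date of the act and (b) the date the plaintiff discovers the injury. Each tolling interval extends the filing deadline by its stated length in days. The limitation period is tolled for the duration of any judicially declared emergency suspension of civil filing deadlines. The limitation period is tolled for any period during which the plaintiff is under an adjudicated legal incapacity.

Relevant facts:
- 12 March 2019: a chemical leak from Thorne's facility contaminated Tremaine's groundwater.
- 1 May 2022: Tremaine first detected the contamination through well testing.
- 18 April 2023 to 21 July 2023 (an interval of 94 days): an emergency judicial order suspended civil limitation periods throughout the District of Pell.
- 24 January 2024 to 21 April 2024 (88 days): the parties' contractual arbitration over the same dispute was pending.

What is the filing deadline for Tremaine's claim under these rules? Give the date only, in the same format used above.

The claim accrued on 1 May 2022 — the later of the 12 March 2019 act and the 1 May 2022 discovery.
3 years from 1 May 2022 is 1 May 2025.
Because the emergency suspension of filing deadlines ran from 18 April 2023 to 21 July 2023, the deadline is extended by 94 days to 3 August 2025.
The pending related arbitration from 24 January 2024 to 21 April 2024 does not toll the period, because no stated rule makes a pending arbitration a tolling event.

3 August 2025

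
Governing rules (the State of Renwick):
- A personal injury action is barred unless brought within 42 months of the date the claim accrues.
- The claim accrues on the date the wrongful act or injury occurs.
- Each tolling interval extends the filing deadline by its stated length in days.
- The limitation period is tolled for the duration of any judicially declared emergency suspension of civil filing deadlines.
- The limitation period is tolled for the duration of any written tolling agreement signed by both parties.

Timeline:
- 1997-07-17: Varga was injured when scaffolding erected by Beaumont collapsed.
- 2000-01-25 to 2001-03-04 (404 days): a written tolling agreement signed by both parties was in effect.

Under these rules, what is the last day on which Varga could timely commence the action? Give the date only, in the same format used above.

2002-02-25

The claim accrued on 1997-07-17, when the wrongful act occurred.
The untolled deadline — 42 months after 1997-07-17 — is 2001-01-17.
The written tolling agreement from 2000-01-25 to 2001-03-04 tolled the period for 404 days, extending the deadline to 2002-02-25.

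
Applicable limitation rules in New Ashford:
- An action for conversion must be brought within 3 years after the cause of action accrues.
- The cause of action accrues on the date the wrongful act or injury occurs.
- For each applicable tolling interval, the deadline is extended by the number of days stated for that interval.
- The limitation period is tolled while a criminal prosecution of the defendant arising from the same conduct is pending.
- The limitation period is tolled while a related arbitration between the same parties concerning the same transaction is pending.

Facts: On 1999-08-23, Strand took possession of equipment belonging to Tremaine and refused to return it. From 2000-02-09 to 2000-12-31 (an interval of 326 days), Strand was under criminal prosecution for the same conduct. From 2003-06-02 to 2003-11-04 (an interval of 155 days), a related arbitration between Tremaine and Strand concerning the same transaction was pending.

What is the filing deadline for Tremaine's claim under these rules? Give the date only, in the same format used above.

The cause of action accrued on 1999-08-23, the date of the act.
The untolled deadline — 3 years after 1999-08-23 — is 2002-08-23.
The pending criminal prosecution from 2000-02-09 to 2000-12-31 tolled the period for 326 days, extending the deadline to 2003-07-15.
The pending related arbitration from 2003-06-02 to 2003-11-04 tolled the period for 155 days, extending the deadline to 2003-12-17.

2003-12-17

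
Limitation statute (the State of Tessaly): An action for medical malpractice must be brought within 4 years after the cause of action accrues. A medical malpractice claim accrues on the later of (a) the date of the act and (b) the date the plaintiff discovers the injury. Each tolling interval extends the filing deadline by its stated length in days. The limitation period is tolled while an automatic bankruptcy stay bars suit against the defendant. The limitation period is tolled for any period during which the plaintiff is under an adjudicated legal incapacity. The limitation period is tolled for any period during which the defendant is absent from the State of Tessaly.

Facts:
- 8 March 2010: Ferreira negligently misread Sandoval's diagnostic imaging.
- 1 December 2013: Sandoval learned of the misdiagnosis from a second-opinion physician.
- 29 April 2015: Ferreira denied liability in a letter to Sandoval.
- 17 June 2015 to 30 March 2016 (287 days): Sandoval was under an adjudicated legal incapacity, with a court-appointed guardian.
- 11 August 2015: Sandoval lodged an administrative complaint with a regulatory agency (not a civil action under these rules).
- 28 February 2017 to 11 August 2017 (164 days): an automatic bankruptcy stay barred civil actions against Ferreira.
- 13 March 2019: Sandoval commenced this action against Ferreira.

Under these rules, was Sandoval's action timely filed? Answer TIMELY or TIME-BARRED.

Because discovery on 1 December 2013 post-dates the 8 March 2010 act, accrual under the later-of rule falls on 1 December 2013.
Adding the 4 years base period to 1 December 2013 gives a deadline of 1 December 2017, before any tolling.
The plaintiff's legal incapacity from 17 June 2015 to 30 March 2016 tolled the period for 287 days, extending the deadline to 14 September 2018.
The automatic bankruptcy stay from 28 February 2017 to 11 August 2017 tolled the period for 164 days, extending the deadline to 25 February 2019.
The other events in the timeline have no effect on the limitation period under the stated rules.
Filing on 13 March 2019 missed the 25 February 2019 deadline — the action is time-barred.

TIME-BARRED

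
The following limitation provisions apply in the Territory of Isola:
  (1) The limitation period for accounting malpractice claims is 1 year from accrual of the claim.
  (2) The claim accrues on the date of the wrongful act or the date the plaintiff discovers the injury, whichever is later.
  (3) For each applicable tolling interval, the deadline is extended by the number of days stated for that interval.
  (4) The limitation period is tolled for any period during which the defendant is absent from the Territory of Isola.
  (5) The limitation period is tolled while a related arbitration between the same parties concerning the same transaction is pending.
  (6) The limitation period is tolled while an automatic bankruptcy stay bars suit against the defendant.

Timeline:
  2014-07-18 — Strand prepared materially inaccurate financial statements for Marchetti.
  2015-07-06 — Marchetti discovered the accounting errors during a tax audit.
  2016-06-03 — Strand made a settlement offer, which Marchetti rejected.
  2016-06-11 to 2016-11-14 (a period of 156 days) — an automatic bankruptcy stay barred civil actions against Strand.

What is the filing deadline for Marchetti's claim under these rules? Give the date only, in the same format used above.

Taking the later of the act (2014-07-18) and discovery (2015-07-06), the claim accrued on 2015-07-06.
1 year from 2015-07-06 is 2016-07-06.
Because the automatic bankruptcy stay ran from 2016-06-11 to 2016-11-14, the deadline is extended by 156 days to 2016-12-09.
None of the other events listed affects the running of the period under the stated rules.

2016-12-09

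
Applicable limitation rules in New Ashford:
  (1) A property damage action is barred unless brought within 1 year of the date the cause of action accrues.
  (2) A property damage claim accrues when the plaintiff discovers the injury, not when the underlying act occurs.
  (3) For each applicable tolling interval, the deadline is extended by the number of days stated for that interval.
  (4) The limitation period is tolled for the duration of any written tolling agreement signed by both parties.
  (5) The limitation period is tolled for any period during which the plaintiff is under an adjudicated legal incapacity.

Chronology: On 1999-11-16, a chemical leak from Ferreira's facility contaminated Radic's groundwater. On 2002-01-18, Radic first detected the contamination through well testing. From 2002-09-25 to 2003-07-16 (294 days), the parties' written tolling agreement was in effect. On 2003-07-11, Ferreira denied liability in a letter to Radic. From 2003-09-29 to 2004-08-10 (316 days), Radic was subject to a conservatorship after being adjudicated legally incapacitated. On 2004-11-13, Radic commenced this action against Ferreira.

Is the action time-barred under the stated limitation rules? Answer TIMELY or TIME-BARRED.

Under the discovery rule, the claim accrued on 2002-01-18, when Radic discovered the injury — not on the 1999-11-16 date of the underlying act.
Adding the 1 year base period to 2002-01-18 gives a deadline of 2003-01-18, before any tolling.
The written tolling agreement from 2002-09-25 to 2003-07-16 tolled the period for 294 days, extending the deadline to 2003-11-08.
Because the plaintiff's legal incapacity ran from 2003-09-29 to 2004-08-10, the deadline is extended by 316 days to 2004-09-19.
The other events in the timeline have no effect on the limitation period under the stated rules.
Radic filed on 2004-11-13, after the 2004-09-19 deadline, so the action is time-barred.

TIME-BARRED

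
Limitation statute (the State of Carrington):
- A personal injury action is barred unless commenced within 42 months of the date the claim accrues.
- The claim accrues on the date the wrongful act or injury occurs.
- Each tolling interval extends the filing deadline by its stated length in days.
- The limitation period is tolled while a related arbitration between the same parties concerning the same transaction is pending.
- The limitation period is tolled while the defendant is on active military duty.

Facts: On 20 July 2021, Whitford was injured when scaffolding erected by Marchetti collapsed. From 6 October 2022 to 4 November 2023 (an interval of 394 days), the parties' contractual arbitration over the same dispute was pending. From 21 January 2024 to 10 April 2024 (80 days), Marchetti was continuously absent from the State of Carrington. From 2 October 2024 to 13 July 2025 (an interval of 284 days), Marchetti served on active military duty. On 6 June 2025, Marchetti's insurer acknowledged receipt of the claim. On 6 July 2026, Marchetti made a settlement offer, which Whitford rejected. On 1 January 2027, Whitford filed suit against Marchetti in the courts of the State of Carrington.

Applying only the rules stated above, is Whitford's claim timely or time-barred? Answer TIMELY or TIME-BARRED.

The claim accrued on 20 July 2021, the date of the act.
The untolled deadline — 42 months after 20 July 2021 — is 20 January 2025.
Because the pending related arbitration ran from 6 October 2022 to 4 November 2023, the deadline is extended by 394 days to 18 February 2026.
The defendant's active military service from 2 October 2024 to 13 July 2025 tolled the period for 284 days, extending the deadline to 29 November 2026.
The defendant's absence from the jurisdiction from 21 January 2024 to 10 April 2024 does not toll the period, because no stated rule makes the defendant's absence a tolling event.
Nothing else in the chronology tolls or restarts the period.
Whitford filed on 1 January 2027, after the 29 November 2026 deadline, so the action is time-barred.

TIME-BARRED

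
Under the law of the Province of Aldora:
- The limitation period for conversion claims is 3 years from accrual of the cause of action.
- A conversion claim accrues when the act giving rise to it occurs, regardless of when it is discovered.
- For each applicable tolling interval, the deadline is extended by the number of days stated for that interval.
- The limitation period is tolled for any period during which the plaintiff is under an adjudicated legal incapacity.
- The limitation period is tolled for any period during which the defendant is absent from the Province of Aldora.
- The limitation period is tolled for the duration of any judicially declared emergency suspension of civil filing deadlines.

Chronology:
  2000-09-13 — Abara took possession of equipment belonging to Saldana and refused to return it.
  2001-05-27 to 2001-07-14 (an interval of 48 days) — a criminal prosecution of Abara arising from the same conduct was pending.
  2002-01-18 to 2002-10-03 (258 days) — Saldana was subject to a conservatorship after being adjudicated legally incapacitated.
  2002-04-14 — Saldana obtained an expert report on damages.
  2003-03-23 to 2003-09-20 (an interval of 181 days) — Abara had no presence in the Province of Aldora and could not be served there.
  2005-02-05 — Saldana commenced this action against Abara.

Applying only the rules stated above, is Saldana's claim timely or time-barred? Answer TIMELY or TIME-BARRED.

The limitation period began to run on 2000-09-13.
Adding the 3 years base period to 2000-09-13 gives a deadline of 2003-09-13, before any tolling.
The period was tolled for 258 days by the plaintiff's legal incapacity (2002-01-18 to 2002-10-03), pushing the deadline to 2004-05-28.
The period was tolled for 181 days by the defendant's absence from the jurisdiction (2003-03-23 to 2003-09-20), pushing the deadline to 2004-11-25.
No stated provision tolls the period for a criminal prosecution, so the interval from 2001-05-27 to 2001-07-14 has no effect on the deadline.
The other events in the timeline have no effect on the limitation period under the stated rules.
Filing on 2005-02-05 missed the 2004-11-25 deadline — the action is time-barred.

TIME-BARRED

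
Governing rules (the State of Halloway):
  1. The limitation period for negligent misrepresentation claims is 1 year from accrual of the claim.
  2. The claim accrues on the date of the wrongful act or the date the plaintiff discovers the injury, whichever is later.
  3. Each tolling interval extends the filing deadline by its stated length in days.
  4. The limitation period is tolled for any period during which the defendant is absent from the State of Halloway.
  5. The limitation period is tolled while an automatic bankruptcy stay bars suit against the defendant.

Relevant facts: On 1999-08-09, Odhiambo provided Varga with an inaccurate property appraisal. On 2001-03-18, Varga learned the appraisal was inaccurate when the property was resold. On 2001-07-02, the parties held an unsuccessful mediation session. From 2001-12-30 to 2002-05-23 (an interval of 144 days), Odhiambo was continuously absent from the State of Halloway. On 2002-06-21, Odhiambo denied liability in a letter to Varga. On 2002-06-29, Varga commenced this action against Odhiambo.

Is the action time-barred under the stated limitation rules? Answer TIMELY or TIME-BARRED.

Taking the later of the act (1999-08-09) and discovery (2001-03-18), the claim accrued on 2001-03-18.
The untolled deadline — 1 year after 2001-03-18 — is 2002-03-18.
The period was tolled for 144 days by the defendant's absence from the jurisdiction (2001-12-30 to 2002-05-23), pushing the deadline to 2002-08-09.
The other events in the timeline have no effect on the limitation period under the stated rules.
Varga filed on 2002-06-29, before the 2002-08-09 deadline, so the action is timely.

TIMELY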